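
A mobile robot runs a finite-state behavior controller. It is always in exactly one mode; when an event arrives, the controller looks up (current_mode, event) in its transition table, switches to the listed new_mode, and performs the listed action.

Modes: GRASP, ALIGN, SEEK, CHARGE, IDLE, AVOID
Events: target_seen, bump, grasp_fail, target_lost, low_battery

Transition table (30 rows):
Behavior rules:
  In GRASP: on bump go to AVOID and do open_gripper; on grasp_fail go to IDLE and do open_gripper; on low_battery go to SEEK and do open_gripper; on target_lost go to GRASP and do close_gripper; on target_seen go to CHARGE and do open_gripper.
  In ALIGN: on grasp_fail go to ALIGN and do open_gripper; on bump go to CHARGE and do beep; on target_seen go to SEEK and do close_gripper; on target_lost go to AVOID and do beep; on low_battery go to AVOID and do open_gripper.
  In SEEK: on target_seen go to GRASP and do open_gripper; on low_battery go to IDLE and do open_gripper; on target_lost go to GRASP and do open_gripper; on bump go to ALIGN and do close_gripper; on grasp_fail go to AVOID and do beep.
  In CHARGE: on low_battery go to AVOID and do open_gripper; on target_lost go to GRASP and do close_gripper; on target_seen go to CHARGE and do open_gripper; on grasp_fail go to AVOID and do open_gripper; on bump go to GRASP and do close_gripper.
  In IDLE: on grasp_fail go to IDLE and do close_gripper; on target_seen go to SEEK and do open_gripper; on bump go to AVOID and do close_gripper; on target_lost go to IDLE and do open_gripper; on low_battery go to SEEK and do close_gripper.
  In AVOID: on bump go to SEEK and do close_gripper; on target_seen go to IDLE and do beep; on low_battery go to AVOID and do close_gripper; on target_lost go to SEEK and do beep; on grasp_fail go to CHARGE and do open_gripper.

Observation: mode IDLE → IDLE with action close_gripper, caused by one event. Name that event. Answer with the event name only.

grasp_fail

try target_seen: (IDLE, target_seen) → (SEEK, open_gripper)
try bump: (IDLE, bump) → (AVOID, close_gripper)
try grasp_fail: (IDLE, grasp_fail) → (IDLE, close_gripper)  ← matches
try target_lost: (IDLE, target_lost) → (IDLE, open_gripper)
try low_battery: (IDLE, low_battery) → (SEEK, close_gripper)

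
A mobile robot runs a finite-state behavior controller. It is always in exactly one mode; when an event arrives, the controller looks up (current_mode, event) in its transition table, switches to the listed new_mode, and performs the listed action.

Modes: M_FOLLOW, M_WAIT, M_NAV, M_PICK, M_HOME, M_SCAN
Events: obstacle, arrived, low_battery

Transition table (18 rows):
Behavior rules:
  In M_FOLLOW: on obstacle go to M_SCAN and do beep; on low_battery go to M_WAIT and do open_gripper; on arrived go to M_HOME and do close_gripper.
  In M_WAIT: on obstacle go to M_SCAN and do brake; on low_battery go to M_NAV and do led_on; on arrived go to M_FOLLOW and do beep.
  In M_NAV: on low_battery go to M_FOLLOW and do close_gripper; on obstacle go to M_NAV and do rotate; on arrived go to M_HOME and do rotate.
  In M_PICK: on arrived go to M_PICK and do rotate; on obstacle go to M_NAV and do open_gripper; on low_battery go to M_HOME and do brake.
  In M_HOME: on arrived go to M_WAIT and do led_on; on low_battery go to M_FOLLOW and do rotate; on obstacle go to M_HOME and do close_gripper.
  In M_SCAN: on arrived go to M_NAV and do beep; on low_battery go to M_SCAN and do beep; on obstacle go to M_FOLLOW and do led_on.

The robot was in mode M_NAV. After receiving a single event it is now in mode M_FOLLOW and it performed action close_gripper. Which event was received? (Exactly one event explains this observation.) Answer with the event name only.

try obstacle: (M_NAV, obstacle) → (M_NAV, rotate)
try arrived: (M_NAV, arrived) → (M_HOME, rotate)
try low_battery: (M_NAV, low_battery) → (M_FOLLOW, close_gripper)  ← matches

low_battery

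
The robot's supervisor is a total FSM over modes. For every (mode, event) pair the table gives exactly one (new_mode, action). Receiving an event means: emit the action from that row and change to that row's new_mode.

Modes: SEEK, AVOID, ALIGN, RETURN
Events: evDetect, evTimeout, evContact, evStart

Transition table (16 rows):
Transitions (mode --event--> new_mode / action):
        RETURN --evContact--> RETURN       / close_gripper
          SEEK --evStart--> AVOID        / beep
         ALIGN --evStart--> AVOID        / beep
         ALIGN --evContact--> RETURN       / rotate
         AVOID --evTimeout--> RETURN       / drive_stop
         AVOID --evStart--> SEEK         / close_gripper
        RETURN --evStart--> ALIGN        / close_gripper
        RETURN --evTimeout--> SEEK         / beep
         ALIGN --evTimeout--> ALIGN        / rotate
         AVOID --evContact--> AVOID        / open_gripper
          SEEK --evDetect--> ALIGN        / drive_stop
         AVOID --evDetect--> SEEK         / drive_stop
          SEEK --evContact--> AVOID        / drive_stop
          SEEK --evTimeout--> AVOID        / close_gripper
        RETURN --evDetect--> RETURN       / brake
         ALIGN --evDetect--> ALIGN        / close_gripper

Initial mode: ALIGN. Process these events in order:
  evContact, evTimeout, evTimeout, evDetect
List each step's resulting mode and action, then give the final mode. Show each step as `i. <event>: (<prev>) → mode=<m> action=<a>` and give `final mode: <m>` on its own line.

final mode: SEEK

1. evContact: (ALIGN) → mode=RETURN action=rotate
2. evTimeout: (RETURN) → mode=SEEK action=beep
3. evTimeout: (SEEK) → mode=AVOID action=close_gripper
4. evDetect: (AVOID) → mode=SEEK action=drive_stop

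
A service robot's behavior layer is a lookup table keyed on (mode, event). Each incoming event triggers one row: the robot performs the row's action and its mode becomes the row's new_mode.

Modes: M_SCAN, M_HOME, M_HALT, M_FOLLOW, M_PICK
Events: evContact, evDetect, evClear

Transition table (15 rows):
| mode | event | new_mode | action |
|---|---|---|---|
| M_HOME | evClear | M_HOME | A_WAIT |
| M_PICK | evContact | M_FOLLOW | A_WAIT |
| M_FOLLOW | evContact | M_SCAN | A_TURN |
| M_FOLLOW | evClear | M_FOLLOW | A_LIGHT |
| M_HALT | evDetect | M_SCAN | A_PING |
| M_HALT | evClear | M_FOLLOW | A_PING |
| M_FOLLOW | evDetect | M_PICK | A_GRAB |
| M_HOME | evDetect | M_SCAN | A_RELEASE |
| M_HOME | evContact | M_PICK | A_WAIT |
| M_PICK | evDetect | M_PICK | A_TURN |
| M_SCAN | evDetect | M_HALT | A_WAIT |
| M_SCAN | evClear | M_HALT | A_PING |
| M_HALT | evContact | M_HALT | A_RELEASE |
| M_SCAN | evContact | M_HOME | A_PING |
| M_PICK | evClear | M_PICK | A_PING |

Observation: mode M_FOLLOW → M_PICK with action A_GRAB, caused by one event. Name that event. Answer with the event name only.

try evContact: (M_FOLLOW, evContact) → (M_SCAN, A_TURN)
try evDetect: (M_FOLLOW, evDetect) → (M_PICK, A_GRAB)  ← matches
try evClear: (M_FOLLOW, evClear) → (M_FOLLOW, A_LIGHT)

evDetect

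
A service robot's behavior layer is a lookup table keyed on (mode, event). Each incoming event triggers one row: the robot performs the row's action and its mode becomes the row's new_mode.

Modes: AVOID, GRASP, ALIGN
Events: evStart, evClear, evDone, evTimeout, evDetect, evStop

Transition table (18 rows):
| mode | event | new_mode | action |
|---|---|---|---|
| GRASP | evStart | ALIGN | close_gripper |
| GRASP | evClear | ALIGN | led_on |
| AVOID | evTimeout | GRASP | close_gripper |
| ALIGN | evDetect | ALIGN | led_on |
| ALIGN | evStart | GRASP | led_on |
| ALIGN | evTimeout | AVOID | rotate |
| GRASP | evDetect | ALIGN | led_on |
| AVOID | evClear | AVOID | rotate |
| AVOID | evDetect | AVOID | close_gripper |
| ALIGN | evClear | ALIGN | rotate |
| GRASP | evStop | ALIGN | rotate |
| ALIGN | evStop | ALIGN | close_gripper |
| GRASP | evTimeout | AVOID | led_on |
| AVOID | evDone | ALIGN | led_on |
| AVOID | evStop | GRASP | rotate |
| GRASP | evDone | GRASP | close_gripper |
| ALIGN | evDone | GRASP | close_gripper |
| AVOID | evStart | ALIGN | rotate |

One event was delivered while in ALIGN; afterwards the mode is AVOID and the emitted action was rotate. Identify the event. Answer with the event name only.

try evStart: (ALIGN, evStart) → (GRASP, led_on)
try evClear: (ALIGN, evClear) → (ALIGN, rotate)
try evDone: (ALIGN, evDone) → (GRASP, close_gripper)
try evTimeout: (ALIGN, evTimeout) → (AVOID, rotate)  ← matches
try evDetect: (ALIGN, evDetect) → (ALIGN, led_on)
try evStop: (ALIGN, evStop) → (ALIGN, close_gripper)

evTimeout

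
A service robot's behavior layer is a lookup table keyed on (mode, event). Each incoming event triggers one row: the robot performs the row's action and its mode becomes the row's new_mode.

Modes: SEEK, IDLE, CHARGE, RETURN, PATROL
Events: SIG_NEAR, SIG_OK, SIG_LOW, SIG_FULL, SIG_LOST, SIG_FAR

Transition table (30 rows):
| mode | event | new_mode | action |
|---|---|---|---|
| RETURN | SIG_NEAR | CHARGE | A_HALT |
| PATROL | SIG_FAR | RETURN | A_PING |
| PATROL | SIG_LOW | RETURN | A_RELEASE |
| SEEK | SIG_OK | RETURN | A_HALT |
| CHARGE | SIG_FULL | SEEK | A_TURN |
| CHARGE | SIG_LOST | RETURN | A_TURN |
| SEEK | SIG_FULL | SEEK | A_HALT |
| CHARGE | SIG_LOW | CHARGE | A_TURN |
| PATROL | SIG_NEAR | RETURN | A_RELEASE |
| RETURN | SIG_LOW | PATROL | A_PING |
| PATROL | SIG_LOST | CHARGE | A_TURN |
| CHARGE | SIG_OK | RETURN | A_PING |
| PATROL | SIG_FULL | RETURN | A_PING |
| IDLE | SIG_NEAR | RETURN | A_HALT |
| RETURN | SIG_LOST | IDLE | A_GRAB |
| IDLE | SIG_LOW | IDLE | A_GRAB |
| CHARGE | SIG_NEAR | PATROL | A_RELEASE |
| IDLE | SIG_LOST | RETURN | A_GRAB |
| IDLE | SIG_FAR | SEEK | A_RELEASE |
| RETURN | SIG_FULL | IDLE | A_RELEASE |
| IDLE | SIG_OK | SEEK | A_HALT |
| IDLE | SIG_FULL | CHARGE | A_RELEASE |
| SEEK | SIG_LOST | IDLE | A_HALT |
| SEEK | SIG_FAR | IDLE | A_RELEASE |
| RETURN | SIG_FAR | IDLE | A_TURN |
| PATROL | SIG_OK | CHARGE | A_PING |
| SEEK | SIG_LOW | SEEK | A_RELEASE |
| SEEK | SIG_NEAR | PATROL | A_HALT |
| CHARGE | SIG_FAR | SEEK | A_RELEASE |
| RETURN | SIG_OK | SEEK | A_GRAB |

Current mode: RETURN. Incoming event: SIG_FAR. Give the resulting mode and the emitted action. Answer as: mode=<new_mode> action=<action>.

mode=IDLE action=A_TURN

current mode = RETURN; filter table to that mode:
  (RETURN, SIG_NEAR) → (CHARGE, A_HALT)
  (RETURN, SIG_LOW) → (PATROL, A_PING)
  (RETURN, SIG_LOST) → (IDLE, A_GRAB)
  (RETURN, SIG_FULL) → (IDLE, A_RELEASE)
  (RETURN, SIG_FAR) → (IDLE, A_TURN)  ← event matches
  (RETURN, SIG_OK) → (SEEK, A_GRAB)
event = SIG_FAR selects (IDLE, A_TURN)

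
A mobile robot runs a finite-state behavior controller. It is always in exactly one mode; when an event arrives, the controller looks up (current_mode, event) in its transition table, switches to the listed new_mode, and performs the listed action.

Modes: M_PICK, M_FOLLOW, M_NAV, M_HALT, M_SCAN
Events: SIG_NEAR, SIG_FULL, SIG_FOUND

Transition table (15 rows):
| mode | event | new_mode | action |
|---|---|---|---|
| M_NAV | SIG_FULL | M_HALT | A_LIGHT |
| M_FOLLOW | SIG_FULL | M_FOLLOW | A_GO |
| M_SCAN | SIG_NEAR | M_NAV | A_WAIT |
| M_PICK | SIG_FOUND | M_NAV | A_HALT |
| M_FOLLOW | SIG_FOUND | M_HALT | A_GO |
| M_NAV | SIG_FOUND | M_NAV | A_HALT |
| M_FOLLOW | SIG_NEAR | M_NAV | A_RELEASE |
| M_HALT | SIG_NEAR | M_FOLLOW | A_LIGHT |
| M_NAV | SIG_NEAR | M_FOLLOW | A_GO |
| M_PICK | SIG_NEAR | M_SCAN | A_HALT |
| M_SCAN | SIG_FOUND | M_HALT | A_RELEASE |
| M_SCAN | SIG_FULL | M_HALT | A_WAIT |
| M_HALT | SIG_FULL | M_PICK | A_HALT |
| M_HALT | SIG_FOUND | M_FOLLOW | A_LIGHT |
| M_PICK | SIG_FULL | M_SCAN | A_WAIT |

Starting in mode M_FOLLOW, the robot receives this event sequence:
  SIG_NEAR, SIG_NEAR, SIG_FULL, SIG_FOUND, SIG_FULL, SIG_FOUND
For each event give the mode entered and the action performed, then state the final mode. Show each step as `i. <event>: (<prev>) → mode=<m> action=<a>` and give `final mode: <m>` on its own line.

final mode: M_NAV

1. SIG_NEAR: (M_FOLLOW) → mode=M_NAV action=A_RELEASE
2. SIG_NEAR: (M_NAV) → mode=M_FOLLOW action=A_GO
3. SIG_FULL: (M_FOLLOW) → mode=M_FOLLOW action=A_GO
4. SIG_FOUND: (M_FOLLOW) → mode=M_HALT action=A_GO
5. SIG_FULL: (M_HALT) → mode=M_PICK action=A_HALT
6. SIG_FOUND: (M_PICK) → mode=M_NAV action=A_HALT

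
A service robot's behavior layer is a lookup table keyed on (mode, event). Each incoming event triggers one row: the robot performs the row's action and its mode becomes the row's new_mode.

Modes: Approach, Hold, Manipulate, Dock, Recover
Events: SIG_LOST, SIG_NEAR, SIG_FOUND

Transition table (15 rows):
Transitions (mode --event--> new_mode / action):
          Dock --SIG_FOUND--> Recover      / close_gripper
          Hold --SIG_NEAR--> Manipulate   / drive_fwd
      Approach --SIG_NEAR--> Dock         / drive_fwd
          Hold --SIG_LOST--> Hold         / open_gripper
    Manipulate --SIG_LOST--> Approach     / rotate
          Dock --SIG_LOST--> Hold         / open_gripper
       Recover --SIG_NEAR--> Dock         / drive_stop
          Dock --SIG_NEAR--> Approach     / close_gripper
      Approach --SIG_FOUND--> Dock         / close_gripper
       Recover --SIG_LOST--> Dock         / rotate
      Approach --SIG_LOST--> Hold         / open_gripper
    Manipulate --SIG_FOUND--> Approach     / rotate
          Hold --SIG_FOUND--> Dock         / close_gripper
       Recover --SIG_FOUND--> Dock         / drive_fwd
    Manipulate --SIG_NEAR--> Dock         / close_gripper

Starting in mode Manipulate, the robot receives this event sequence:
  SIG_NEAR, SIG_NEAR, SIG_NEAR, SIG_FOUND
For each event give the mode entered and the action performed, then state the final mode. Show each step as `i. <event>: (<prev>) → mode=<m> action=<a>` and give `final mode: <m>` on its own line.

1. SIG_NEAR: (Manipulate) → mode=Dock action=close_gripper
2. SIG_NEAR: (Dock) → mode=Approach action=close_gripper
3. SIG_NEAR: (Approach) → mode=Dock action=drive_fwd
4. SIG_FOUND: (Dock) → mode=Recover action=close_gripper

final mode: Recover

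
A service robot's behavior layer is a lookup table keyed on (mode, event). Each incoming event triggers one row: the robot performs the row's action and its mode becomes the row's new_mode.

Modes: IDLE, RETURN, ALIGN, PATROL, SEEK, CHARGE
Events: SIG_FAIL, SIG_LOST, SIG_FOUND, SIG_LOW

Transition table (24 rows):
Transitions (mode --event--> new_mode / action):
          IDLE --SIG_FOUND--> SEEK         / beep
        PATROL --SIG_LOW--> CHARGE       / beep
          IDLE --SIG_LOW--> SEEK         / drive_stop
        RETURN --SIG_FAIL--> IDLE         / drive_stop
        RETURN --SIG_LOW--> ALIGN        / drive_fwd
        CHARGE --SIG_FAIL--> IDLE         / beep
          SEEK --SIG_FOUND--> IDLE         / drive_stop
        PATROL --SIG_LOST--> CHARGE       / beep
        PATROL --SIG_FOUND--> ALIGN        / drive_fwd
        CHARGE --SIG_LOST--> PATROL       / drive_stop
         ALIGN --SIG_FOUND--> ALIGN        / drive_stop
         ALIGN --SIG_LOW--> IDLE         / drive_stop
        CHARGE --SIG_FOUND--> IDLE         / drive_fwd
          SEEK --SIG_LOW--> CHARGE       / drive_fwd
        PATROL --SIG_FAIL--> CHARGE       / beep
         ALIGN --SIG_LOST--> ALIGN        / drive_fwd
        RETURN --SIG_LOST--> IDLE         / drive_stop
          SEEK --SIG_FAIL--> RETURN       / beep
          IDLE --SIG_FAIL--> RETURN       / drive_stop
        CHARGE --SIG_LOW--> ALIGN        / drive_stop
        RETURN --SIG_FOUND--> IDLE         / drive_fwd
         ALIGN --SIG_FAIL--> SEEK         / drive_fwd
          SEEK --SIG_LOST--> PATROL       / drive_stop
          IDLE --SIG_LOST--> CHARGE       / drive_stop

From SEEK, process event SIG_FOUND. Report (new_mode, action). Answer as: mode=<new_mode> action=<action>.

mode=IDLE action=drive_stop

current mode = SEEK; filter table to that mode:
  (SEEK, SIG_FOUND) → (IDLE, drive_stop)  ← event matches
  (SEEK, SIG_LOW) → (CHARGE, drive_fwd)
  (SEEK, SIG_FAIL) → (RETURN, beep)
  (SEEK, SIG_LOST) → (PATROL, drive_stop)
event = SIG_FOUND selects (IDLE, drive_stop)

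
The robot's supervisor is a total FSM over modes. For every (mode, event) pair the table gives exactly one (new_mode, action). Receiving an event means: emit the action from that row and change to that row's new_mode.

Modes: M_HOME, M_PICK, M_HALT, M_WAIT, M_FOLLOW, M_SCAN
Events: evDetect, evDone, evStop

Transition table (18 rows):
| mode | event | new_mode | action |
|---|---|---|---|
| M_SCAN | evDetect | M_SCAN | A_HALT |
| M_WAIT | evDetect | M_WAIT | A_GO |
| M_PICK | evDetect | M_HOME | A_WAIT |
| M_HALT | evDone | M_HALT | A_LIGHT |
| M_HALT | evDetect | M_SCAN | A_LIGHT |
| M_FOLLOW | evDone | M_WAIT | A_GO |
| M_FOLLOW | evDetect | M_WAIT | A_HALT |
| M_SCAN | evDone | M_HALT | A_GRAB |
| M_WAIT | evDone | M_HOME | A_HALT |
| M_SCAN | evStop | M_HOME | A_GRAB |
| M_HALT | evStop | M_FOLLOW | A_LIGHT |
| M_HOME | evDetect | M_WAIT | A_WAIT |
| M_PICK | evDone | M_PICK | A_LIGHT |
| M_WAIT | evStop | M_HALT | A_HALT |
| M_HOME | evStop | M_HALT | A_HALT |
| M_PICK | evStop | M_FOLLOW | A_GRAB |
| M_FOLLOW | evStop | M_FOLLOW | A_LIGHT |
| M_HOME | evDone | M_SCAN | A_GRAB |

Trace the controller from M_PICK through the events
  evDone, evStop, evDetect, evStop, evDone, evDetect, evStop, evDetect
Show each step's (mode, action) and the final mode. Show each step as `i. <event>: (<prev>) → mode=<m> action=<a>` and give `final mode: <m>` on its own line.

final mode: M_WAIT

1. evDone: (M_PICK) → mode=M_PICK action=A_LIGHT
2. evStop: (M_PICK) → mode=M_FOLLOW action=A_GRAB
3. evDetect: (M_FOLLOW) → mode=M_WAIT action=A_HALT
4. evStop: (M_WAIT) → mode=M_HALT action=A_HALT
5. evDone: (M_HALT) → mode=M_HALT action=A_LIGHT
6. evDetect: (M_HALT) → mode=M_SCAN action=A_LIGHT
7. evStop: (M_SCAN) → mode=M_HOME action=A_GRAB
8. evDetect: (M_HOME) → mode=M_WAIT action=A_WAIT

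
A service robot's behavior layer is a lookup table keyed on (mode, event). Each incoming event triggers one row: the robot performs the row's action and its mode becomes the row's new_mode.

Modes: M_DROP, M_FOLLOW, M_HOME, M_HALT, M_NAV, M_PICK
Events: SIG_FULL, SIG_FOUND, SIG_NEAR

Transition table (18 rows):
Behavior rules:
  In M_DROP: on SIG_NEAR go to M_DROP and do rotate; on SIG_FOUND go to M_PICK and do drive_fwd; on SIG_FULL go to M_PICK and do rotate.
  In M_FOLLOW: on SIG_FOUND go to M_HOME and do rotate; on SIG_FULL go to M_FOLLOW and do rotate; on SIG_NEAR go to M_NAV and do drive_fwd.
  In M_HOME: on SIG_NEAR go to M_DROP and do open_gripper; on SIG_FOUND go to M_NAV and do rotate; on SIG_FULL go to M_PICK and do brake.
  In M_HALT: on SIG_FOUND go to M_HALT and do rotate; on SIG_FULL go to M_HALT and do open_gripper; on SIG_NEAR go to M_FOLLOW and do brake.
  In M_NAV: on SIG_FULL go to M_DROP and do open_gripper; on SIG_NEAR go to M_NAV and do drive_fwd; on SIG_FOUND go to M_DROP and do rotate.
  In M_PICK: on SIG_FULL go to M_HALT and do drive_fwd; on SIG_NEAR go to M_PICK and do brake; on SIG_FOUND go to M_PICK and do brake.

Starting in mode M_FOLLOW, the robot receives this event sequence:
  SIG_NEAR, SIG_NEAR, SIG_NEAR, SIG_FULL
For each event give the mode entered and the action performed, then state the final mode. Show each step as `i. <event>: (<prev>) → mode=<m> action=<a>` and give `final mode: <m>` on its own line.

final mode: M_DROP

1. SIG_NEAR: (M_FOLLOW) → mode=M_NAV action=drive_fwd
2. SIG_NEAR: (M_NAV) → mode=M_NAV action=drive_fwd
3. SIG_NEAR: (M_NAV) → mode=M_NAV action=drive_fwd
4. SIG_FULL: (M_NAV) → mode=M_DROP action=open_gripper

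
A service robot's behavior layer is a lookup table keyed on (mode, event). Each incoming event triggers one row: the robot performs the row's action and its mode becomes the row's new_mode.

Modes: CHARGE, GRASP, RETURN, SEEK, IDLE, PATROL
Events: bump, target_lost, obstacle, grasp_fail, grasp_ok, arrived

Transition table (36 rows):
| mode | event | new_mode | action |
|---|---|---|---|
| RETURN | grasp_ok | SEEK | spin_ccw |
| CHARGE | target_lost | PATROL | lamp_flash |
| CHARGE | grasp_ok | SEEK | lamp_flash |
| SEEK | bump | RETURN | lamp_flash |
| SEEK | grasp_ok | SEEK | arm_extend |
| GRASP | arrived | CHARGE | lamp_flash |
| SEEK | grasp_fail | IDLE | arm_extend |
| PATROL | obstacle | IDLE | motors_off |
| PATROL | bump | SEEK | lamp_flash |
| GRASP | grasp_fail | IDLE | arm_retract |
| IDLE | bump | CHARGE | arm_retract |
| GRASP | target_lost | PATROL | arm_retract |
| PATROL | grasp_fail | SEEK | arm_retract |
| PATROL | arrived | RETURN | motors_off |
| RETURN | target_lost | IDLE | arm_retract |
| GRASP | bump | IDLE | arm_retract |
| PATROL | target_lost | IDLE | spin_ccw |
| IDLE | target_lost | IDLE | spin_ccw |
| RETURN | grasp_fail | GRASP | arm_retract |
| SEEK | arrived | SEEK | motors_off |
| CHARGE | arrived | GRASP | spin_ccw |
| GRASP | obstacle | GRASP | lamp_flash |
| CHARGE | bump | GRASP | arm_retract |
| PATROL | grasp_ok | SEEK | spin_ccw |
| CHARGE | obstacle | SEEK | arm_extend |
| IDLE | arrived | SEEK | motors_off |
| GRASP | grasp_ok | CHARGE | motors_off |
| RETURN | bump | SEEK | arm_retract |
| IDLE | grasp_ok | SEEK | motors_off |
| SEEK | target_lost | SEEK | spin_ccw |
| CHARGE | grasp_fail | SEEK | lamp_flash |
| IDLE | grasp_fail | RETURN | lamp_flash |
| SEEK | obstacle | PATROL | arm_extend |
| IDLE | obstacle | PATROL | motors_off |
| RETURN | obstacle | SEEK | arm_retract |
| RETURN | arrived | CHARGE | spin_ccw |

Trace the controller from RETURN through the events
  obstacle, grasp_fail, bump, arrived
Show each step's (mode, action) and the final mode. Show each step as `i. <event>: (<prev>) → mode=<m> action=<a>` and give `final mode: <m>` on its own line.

1. obstacle: (RETURN) → mode=SEEK action=arm_retract
2. grasp_fail: (SEEK) → mode=IDLE action=arm_extend
3. bump: (IDLE) → mode=CHARGE action=arm_retract
4. arrived: (CHARGE) → mode=GRASP action=spin_ccw

final mode: GRASP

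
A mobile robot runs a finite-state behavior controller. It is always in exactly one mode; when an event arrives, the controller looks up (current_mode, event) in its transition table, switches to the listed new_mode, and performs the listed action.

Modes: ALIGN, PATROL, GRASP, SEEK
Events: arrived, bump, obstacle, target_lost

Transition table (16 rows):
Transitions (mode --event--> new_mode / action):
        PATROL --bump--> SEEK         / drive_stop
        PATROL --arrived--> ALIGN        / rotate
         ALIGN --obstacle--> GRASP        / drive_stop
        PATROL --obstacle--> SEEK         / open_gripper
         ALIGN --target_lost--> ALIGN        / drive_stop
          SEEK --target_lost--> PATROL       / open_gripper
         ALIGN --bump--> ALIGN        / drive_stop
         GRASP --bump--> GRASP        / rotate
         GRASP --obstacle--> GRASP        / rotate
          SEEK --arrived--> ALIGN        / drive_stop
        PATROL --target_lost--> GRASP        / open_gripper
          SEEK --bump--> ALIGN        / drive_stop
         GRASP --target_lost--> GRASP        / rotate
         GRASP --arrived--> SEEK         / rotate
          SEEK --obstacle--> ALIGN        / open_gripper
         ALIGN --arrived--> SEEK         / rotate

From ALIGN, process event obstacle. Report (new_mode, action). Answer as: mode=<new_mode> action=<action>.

mode=GRASP action=drive_stop

current mode = ALIGN; filter table to that mode:
  (ALIGN, obstacle) → (GRASP, drive_stop)  ← event matches
  (ALIGN, target_lost) → (ALIGN, drive_stop)
  (ALIGN, bump) → (ALIGN, drive_stop)
  (ALIGN, arrived) → (SEEK, rotate)
event = obstacle selects (GRASP, drive_stop)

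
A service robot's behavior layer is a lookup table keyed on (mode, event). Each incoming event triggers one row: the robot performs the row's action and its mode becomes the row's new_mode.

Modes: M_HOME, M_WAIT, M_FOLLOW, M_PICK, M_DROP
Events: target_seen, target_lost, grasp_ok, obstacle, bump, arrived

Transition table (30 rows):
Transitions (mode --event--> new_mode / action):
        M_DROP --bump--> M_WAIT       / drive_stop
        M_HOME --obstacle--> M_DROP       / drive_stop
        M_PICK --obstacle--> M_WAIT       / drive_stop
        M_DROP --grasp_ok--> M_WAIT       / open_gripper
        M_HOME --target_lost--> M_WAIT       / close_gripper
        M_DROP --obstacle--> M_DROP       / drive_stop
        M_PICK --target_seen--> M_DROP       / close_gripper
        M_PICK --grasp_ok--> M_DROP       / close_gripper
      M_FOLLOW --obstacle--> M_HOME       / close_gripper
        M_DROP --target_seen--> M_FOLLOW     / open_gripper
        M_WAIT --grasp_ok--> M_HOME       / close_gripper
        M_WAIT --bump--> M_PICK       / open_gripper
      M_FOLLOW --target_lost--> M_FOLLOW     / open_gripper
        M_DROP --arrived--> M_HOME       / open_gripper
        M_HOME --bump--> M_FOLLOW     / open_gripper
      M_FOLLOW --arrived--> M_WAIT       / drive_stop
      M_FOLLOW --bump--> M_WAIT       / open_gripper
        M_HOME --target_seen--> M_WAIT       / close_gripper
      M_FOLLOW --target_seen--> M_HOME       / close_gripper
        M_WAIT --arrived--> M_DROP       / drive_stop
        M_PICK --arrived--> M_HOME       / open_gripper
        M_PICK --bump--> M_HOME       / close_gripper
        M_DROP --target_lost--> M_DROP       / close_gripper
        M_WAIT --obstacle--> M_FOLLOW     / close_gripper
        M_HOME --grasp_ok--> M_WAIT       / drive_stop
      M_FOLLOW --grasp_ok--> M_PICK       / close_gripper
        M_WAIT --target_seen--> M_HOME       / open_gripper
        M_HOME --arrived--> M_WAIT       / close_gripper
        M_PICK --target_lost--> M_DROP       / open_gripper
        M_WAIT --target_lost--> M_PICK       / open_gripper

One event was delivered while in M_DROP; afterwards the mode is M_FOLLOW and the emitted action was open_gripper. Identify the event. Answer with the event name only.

target_seen

try target_seen: (M_DROP, target_seen) → (M_FOLLOW, open_gripper)  ← matches
try target_lost: (M_DROP, target_lost) → (M_DROP, close_gripper)
try grasp_ok: (M_DROP, grasp_ok) → (M_WAIT, open_gripper)
try obstacle: (M_DROP, obstacle) → (M_DROP, drive_stop)
try bump: (M_DROP, bump) → (M_WAIT, drive_stop)
try arrived: (M_DROP, arrived) → (M_HOME, open_gripper)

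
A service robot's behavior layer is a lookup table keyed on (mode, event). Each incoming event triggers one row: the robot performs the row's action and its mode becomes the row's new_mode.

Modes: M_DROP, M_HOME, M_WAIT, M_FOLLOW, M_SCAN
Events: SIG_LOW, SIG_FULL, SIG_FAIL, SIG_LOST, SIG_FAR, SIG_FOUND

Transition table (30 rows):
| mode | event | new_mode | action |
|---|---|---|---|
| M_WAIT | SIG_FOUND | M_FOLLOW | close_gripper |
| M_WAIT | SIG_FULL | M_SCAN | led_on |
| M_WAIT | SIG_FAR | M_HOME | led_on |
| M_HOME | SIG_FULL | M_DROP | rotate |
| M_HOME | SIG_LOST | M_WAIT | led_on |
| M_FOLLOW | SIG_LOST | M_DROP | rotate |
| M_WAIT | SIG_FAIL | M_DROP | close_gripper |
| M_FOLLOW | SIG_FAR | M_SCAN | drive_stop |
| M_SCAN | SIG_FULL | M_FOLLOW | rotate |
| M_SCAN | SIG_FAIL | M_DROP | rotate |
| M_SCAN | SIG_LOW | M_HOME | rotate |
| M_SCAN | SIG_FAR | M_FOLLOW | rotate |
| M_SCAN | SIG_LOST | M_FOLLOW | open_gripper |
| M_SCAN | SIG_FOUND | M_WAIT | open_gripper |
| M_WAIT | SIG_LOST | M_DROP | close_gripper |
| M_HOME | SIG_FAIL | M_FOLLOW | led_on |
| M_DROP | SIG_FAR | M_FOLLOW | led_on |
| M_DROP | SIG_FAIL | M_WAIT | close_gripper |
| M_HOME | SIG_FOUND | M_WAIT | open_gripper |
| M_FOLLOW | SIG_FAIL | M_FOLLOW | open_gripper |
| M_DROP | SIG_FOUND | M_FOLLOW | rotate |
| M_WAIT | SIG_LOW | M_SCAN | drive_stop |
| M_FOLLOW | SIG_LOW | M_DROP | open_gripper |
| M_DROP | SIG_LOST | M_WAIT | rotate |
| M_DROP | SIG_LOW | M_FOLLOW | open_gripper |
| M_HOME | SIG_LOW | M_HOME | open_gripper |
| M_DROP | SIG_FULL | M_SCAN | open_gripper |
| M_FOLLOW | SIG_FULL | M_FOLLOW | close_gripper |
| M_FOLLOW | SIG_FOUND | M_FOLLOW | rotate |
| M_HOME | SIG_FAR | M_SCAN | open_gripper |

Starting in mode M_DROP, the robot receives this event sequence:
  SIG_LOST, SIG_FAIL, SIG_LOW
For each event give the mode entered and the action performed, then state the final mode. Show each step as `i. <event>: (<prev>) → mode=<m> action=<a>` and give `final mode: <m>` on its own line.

final mode: M_FOLLOW

1. SIG_LOST: (M_DROP) → mode=M_WAIT action=rotate
2. SIG_FAIL: (M_WAIT) → mode=M_DROP action=close_gripper
3. SIG_LOW: (M_DROP) → mode=M_FOLLOW action=open_gripper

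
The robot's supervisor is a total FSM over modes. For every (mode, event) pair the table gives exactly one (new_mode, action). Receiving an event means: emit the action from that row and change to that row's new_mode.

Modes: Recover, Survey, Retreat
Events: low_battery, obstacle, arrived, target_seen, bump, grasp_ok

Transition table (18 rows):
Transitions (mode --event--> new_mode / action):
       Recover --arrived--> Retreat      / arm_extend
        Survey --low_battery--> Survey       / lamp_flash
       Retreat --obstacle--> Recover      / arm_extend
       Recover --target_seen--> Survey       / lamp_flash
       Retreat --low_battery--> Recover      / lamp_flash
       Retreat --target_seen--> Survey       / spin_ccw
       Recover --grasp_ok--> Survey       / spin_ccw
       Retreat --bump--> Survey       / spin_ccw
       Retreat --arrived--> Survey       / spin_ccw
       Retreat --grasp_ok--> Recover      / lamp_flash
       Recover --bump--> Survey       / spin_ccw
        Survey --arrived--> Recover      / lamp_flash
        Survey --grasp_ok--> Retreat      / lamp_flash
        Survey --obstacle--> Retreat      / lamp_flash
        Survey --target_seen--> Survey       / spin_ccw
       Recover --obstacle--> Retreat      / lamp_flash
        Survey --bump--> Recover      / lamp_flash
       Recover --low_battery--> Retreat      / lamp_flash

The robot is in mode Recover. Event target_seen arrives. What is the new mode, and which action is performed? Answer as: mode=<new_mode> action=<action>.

current mode = Recover; filter table to that mode:
  (Recover, arrived) → (Retreat, arm_extend)
  (Recover, target_seen) → (Survey, lamp_flash)  ← event matches
  (Recover, grasp_ok) → (Survey, spin_ccw)
  (Recover, bump) → (Survey, spin_ccw)
  (Recover, obstacle) → (Retreat, lamp_flash)
  (Recover, low_battery) → (Retreat, lamp_flash)
event = target_seen selects (Survey, lamp_flash)

mode=Survey action=lamp_flash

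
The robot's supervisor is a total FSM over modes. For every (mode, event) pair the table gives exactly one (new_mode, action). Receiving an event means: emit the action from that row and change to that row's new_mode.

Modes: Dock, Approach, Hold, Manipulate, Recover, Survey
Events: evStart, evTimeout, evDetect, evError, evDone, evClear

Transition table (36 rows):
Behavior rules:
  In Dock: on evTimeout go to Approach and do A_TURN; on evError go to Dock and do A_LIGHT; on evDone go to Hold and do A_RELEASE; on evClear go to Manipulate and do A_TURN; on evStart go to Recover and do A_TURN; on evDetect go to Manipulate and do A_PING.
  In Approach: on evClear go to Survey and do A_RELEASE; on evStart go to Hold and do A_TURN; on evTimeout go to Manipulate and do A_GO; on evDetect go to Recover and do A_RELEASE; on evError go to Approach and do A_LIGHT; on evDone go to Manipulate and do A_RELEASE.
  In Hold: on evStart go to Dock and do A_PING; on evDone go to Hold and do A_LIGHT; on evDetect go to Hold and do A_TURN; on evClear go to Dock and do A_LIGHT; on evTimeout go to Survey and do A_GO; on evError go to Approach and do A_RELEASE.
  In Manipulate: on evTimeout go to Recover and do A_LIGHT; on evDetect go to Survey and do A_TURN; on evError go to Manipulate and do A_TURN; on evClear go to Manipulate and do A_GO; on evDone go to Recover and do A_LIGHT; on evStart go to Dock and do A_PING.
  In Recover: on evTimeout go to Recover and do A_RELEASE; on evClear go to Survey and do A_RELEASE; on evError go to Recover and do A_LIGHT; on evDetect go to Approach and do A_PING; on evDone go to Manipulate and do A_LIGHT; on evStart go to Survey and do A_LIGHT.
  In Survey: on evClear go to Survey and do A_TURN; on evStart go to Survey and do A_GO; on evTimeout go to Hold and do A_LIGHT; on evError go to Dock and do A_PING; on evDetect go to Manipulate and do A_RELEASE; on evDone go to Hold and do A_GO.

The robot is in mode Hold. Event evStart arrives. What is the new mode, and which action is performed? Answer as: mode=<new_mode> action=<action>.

mode=Dock action=A_PING

current mode = Hold; filter table to that mode:
  (Hold, evStart) → (Dock, A_PING)  ← event matches
  (Hold, evDone) → (Hold, A_LIGHT)
  (Hold, evDetect) → (Hold, A_TURN)
  (Hold, evClear) → (Dock, A_LIGHT)
  (Hold, evTimeout) → (Survey, A_GO)
  (Hold, evError) → (Approach, A_RELEASE)
event = evStart selects (Dock, A_PING)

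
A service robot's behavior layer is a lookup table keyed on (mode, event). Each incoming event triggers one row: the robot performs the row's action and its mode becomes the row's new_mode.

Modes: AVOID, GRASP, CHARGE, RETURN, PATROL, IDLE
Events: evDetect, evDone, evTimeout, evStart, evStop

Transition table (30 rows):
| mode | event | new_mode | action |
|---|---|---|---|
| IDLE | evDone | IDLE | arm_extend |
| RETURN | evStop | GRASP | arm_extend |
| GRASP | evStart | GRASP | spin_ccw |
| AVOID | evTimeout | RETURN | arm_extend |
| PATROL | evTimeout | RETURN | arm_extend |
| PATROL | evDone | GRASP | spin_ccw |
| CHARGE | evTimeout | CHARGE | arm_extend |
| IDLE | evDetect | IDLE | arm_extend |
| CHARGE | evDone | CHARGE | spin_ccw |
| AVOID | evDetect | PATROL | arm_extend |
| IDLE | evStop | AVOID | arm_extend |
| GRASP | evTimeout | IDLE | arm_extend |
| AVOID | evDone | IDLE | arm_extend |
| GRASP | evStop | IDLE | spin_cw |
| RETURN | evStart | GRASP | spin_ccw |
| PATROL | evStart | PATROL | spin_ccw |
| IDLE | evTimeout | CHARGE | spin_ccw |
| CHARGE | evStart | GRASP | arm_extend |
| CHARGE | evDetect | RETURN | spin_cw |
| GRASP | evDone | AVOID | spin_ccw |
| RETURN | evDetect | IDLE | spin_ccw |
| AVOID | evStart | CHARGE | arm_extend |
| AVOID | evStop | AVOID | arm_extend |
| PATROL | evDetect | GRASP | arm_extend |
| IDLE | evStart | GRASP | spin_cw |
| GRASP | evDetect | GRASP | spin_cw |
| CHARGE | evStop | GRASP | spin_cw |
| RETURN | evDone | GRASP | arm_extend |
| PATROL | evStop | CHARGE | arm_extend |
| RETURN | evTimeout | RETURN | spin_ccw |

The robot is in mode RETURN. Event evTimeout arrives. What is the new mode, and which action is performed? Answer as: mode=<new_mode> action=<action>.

current mode = RETURN; filter table to that mode:
  (RETURN, evStop) → (GRASP, arm_extend)
  (RETURN, evStart) → (GRASP, spin_ccw)
  (RETURN, evDetect) → (IDLE, spin_ccw)
  (RETURN, evDone) → (GRASP, arm_extend)
  (RETURN, evTimeout) → (RETURN, spin_ccw)  ← event matches
event = evTimeout selects (RETURN, spin_ccw)

mode=RETURN action=spin_ccw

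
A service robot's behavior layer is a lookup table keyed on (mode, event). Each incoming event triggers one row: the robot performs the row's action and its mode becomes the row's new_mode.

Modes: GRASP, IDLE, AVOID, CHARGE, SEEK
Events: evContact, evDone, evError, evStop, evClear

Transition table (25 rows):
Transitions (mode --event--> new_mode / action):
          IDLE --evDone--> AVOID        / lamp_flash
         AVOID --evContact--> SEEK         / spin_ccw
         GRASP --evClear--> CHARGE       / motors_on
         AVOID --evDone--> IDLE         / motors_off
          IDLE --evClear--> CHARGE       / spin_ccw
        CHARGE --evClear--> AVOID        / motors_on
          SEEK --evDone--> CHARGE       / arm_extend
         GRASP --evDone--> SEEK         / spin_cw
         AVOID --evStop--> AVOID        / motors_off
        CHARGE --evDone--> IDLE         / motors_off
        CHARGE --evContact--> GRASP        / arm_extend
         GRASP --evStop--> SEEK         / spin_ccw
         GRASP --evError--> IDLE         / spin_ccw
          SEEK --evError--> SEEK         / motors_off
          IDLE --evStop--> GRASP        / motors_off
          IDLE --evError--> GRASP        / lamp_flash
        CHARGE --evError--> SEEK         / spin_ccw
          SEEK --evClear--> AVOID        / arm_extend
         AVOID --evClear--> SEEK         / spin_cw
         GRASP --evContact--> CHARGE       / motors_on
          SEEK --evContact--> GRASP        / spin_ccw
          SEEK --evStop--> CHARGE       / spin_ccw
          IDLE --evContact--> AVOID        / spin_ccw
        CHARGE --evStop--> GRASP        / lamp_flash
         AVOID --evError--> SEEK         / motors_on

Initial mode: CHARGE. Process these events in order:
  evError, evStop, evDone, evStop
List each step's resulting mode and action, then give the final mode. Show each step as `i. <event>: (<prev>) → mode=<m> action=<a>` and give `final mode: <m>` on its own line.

final mode: GRASP

1. evError: (CHARGE) → mode=SEEK action=spin_ccw
2. evStop: (SEEK) → mode=CHARGE action=spin_ccw
3. evDone: (CHARGE) → mode=IDLE action=motors_off
4. evStop: (IDLE) → mode=GRASP action=motors_off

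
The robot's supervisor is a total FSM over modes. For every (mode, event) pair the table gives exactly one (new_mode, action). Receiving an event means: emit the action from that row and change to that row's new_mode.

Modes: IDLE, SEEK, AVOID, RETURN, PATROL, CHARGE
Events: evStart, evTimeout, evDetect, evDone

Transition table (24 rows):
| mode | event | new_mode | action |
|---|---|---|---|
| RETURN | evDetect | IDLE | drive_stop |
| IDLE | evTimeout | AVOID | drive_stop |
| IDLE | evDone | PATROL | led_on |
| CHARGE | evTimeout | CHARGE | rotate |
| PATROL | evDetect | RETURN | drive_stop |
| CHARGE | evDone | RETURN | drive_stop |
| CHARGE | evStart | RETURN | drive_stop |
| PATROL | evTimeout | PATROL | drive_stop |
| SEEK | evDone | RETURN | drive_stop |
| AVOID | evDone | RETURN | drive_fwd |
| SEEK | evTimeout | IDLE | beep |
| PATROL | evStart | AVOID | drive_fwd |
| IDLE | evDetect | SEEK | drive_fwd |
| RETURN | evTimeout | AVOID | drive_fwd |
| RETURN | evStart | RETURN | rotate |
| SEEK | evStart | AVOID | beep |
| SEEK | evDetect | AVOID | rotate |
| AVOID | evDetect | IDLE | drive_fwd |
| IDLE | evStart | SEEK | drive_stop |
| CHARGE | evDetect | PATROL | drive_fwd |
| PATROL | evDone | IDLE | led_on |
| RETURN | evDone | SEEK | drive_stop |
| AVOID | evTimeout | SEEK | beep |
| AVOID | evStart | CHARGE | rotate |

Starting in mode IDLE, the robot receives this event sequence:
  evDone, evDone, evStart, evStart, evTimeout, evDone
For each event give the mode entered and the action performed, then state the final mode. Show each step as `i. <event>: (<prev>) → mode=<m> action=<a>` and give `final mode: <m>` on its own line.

1. evDone: (IDLE) → mode=PATROL action=led_on
2. evDone: (PATROL) → mode=IDLE action=led_on
3. evStart: (IDLE) → mode=SEEK action=drive_stop
4. evStart: (SEEK) → mode=AVOID action=beep
5. evTimeout: (AVOID) → mode=SEEK action=beep
6. evDone: (SEEK) → mode=RETURN action=drive_stop

final mode: RETURN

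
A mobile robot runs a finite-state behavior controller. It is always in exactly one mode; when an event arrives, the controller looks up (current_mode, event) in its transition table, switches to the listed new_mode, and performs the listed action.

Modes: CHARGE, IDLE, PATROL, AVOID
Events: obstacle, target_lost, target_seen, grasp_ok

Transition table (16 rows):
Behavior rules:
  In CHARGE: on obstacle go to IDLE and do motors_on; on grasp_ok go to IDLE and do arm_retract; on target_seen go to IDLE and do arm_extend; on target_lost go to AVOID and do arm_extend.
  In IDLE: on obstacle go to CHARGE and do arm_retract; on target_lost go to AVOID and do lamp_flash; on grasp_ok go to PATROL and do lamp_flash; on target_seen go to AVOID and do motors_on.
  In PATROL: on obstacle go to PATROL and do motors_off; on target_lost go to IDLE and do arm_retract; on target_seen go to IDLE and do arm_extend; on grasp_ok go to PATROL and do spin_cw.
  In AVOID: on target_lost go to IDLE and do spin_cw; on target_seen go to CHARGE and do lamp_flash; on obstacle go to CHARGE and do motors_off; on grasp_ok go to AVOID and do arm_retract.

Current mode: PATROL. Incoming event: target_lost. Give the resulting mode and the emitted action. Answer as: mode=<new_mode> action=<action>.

mode=IDLE action=arm_retract

current mode = PATROL; filter table to that mode:
  (PATROL, obstacle) → (PATROL, motors_off)
  (PATROL, target_lost) → (IDLE, arm_retract)  ← event matches
  (PATROL, target_seen) → (IDLE, arm_extend)
  (PATROL, grasp_ok) → (PATROL, spin_cw)
event = target_lost selects (IDLE, arm_retract)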